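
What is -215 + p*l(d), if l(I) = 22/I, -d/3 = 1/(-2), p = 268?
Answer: 11147/3 ≈ 3715.7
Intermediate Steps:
d = 3/2 (d = -3/(-2) = -3*(-½) = 3/2 ≈ 1.5000)
-215 + p*l(d) = -215 + 268*(22/(3/2)) = -215 + 268*(22*(⅔)) = -215 + 268*(44/3) = -215 + 11792/3 = 11147/3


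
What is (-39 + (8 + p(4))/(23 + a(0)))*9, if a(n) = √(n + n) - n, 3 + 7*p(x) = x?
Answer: -55998/161 ≈ -347.81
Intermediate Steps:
p(x) = -3/7 + x/7
a(n) = -n + √2*√n (a(n) = √(2*n) - n = √2*√n - n = -n + √2*√n)
(-39 + (8 + p(4))/(23 + a(0)))*9 = (-39 + (8 + (-3/7 + (⅐)*4))/(23 + (-1*0 + √2*√0)))*9 = (-39 + (8 + (-3/7 + 4/7))/(23 + (0 + √2*0)))*9 = (-39 + (8 + ⅐)/(23 + (0 + 0)))*9 = (-39 + 57/(7*(23 + 0)))*9 = (-39 + (57/7)/23)*9 = (-39 + (57/7)*(1/23))*9 = (-39 + 57/161)*9 = -6222/161*9 = -55998/161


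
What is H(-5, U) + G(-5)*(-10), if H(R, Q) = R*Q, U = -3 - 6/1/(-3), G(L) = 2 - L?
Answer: -65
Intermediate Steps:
U = -1 (U = -3 - 6*1*(-1)/3 = -3 - 6*(-1)/3 = -3 - 1*(-2) = -3 + 2 = -1)
H(R, Q) = Q*R
H(-5, U) + G(-5)*(-10) = -1*(-5) + (2 - 1*(-5))*(-10) = 5 + (2 + 5)*(-10) = 5 + 7*(-10) = 5 - 70 = -65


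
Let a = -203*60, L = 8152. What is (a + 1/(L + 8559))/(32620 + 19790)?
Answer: -203539979/875823510 ≈ -0.23240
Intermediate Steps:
a = -12180
(a + 1/(L + 8559))/(32620 + 19790) = (-12180 + 1/(8152 + 8559))/(32620 + 19790) = (-12180 + 1/16711)/52410 = (-12180 + 1/16711)*(1/52410) = -203539979/16711*1/52410 = -203539979/875823510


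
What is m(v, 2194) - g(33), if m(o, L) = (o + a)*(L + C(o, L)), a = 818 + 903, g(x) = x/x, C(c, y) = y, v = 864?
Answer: 11342979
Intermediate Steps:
g(x) = 1
a = 1721
m(o, L) = 2*L*(1721 + o) (m(o, L) = (o + 1721)*(L + L) = (1721 + o)*(2*L) = 2*L*(1721 + o))
m(v, 2194) - g(33) = 2*2194*(1721 + 864) - 1*1 = 2*2194*2585 - 1 = 11342980 - 1 = 11342979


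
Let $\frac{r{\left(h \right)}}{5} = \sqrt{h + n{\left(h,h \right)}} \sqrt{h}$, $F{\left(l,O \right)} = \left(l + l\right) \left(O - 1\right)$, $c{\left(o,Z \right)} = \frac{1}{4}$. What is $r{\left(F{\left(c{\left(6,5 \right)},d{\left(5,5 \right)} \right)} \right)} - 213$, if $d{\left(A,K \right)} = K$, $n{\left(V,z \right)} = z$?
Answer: $-213 + 10 \sqrt{2} \approx -198.86$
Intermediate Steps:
$c{\left(o,Z \right)} = \frac{1}{4}$
$F{\left(l,O \right)} = 2 l \left(-1 + O\right)$
$r{\left(h \right)} = 5 h \sqrt{2}$ ($r{\left(h \right)} = 5 \sqrt{h + h} \sqrt{h} = 5 \sqrt{2 h} \sqrt{h} = 5 \sqrt{2} \sqrt{h} \sqrt{h} = 5 h \sqrt{2}$)
$r{\left(F{\left(c{\left(6,5 \right)},d{\left(5,5 \right)} \right)} \right)} - 213 = 5 \cdot 2 \cdot \frac{1}{4} \left(-1 + 5\right) \sqrt{2} - 213 = 5 \cdot 2 \cdot \frac{1}{4} \cdot 4 \sqrt{2} - 213 = 5 \cdot 2 \sqrt{2} - 213 = 10 \sqrt{2} - 213 = -213 + 10 \sqrt{2}$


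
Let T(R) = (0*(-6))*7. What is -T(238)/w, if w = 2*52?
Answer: 0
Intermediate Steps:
T(R) = 0 (T(R) = 0*7 = 0)
w = 104
-T(238)/w = -0/104 = -1*0 = 0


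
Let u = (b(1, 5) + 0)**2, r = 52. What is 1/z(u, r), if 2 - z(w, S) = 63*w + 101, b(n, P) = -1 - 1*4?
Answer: -1/1674 ≈ -0.00059737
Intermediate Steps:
b(n, P) = -5 (b(n, P) = -1 - 4 = -5)
u = 25 (u = (-5 + 0)**2 = (-5)**2 = 25)
z(w, S) = -99 - 63*w (z(w, S) = 2 - (63*w + 101) = 2 - (101 + 63*w) = 2 + (-101 - 63*w) = -99 - 63*w)
1/z(u, r) = 1/(-99 - 63*25) = 1/(-99 - 1575) = 1/(-1674) = -1/1674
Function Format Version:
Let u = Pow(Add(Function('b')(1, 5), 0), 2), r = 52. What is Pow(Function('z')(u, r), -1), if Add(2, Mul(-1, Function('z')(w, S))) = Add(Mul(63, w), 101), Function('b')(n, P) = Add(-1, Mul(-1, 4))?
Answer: Rational(-1, 1674) ≈ -0.00059737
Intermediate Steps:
Function('b')(n, P) = -5 (Function('b')(n, P) = Add(-1, -4) = -5)
u = 25 (u = Pow(Add(-5, 0), 2) = Pow(-5, 2) = 25)
Function('z')(w, S) = Add(-99, Mul(-63, w)) (Function('z')(w, S) = Add(2, Mul(-1, Add(Mul(63, w), 101))) = Add(2, Mul(-1, Add(101, Mul(63, w)))) = Add(2, Add(-101, Mul(-63, w))) = Add(-99, Mul(-63, w)))
Pow(Function('z')(u, r), -1) = Pow(Add(-99, Mul(-63, 25)), -1) = Pow(Add(-99, -1575), -1) = Pow(-1674, -1) = Rational(-1, 1674)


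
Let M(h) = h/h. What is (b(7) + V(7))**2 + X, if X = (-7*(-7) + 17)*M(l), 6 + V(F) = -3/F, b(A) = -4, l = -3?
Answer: 8563/49 ≈ 174.76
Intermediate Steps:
V(F) = -6 - 3/F
M(h) = 1
X = 66 (X = (-7*(-7) + 17)*1 = (49 + 17)*1 = 66*1 = 66)
(b(7) + V(7))**2 + X = (-4 + (-6 - 3/7))**2 + 66 = (-4 - 45/7)**2 + 66 = (-73/7)**2 + 66 = 5329/49 + 66 = 8563/49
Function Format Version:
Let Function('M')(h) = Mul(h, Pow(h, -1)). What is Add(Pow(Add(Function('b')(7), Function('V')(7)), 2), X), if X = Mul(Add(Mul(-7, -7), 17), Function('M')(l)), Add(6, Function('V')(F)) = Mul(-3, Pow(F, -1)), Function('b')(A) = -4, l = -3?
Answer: Rational(8563, 49) ≈ 174.76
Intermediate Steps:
Function('V')(F) = Add(-6, Mul(-3, Pow(F, -1)))
Function('M')(h) = 1
X = 66 (X = Mul(Add(Mul(-7, -7), 17), 1) = Mul(Add(49, 17), 1) = Mul(66, 1) = 66)
Add(Pow(Add(Function('b')(7), Function('V')(7)), 2), X) = Add(Pow(Add(-4, Add(-6, Mul(-3, Pow(7, -1)))), 2), 66) = Add(Pow(Add(-4, Add(-6, Mul(-3, Rational(1, 7)))), 2), 66) = Add(Pow(Add(-4, Add(-6, Rational(-3, 7))), 2), 66) = Add(Pow(Add(-4, Rational(-45, 7)), 2), 66) = Add(Pow(Rational(-73, 7), 2), 66) = Add(Rational(5329, 49), 66) = Rational(8563, 49)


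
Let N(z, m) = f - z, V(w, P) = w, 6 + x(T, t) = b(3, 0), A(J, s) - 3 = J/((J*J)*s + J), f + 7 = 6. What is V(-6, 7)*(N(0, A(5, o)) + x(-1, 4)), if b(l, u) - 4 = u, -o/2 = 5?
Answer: 18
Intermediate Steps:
f = -1 (f = -7 + 6 = -1)
o = -10 (o = -2*5 = -10)
b(l, u) = 4 + u
A(J, s) = 3 + J/(J + s*J**2) (A(J, s) = 3 + J/((J*J)*s + J) = 3 + J/(J**2*s + J) = 3 + J/(s*J**2 + J) = 3 + J/(J + s*J**2))
x(T, t) = -2 (x(T, t) = -6 + (4 + 0) = -6 + 4 = -2)
N(z, m) = -1 - z
V(-6, 7)*(N(0, A(5, o)) + x(-1, 4)) = -6*((-1 - 1*0) - 2) = -6*((-1 + 0) - 2) = -6*(-1 - 2) = -6*(-3) = 18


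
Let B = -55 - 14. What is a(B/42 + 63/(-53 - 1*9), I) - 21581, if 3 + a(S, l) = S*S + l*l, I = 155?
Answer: 115277178/47089 ≈ 2448.1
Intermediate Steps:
B = -69
a(S, l) = -3 + S² + l² (a(S, l) = -3 + (S*S + l*l) = -3 + (S² + l²) = -3 + S² + l²)
a(B/42 + 63/(-53 - 1*9), I) - 21581 = (-3 + (-69/42 + 63/(-53 - 1*9))² + 155²) - 21581 = (-3 + (-69*1/42 + 63/(-53 - 9))² + 24025) - 21581 = (-3 + (-23/14 + 63/(-62))² + 24025) - 21581 = (-3 + (-23/14 + 63*(-1/62))² + 24025) - 21581 = (-3 + (-23/14 - 63/62)² + 24025) - 21581 = (-3 + (-577/217)² + 24025) - 21581 = (-3 + 332929/47089 + 24025) - 21581 = 1131504887/47089 - 21581 = 115277178/47089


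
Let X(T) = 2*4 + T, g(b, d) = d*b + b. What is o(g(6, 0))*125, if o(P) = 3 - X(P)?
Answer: -1375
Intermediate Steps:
g(b, d) = b + b*d (g(b, d) = b*d + b = b + b*d)
X(T) = 8 + T
o(P) = -5 - P (o(P) = 3 - (8 + P) = 3 + (-8 - P) = -5 - P)
o(g(6, 0))*125 = (-5 - 6*(1 + 0))*125 = (-5 - 6)*125 = -11*125 = -1375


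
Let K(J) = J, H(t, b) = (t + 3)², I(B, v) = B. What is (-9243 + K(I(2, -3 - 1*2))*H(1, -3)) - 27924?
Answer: -37135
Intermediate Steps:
H(t, b) = (3 + t)²
(-9243 + K(I(2, -3 - 1*2))*H(1, -3)) - 27924 = (-9243 + 2*(3 + 1)²) - 27924 = (-9243 + 2*4²) - 27924 = (-9243 + 2*16) - 27924 = (-9243 + 32) - 27924 = -9211 - 27924 = -37135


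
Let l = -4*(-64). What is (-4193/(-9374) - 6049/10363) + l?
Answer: 578030135/2259134 ≈ 255.86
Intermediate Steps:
l = 256
(-4193/(-9374) - 6049/10363) + l = (-4193/(-9374) - 6049/10363) + 256 = (-4193*(-1/9374) - 6049*1/10363) + 256 = (4193/9374 - 6049/10363) + 256 = -308169/2259134 + 256 = 578030135/2259134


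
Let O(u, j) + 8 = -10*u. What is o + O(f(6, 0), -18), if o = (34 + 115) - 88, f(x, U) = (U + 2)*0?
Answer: 53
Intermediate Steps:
f(x, U) = 0 (f(x, U) = (2 + U)*0 = 0)
O(u, j) = -8 - 10*u
o = 61 (o = 149 - 88 = 61)
o + O(f(6, 0), -18) = 61 + (-8 - 10*0) = 61 + (-8 + 0) = 61 - 8 = 53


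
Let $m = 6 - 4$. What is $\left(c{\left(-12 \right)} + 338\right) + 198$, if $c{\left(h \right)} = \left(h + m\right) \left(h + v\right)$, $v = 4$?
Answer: $616$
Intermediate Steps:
$m = 2$
$c{\left(h \right)} = \left(2 + h\right) \left(4 + h\right)$ ($c{\left(h \right)} = \left(h + 2\right) \left(h + 4\right) = \left(2 + h\right) \left(4 + h\right)$)
$\left(c{\left(-12 \right)} + 338\right) + 198 = \left(\left(8 + \left(-12\right)^{2} + 6 \left(-12\right)\right) + 338\right) + 198 = \left(\left(8 + 144 - 72\right) + 338\right) + 198 = \left(80 + 338\right) + 198 = 418 + 198 = 616$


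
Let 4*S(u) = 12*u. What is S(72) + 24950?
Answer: 25166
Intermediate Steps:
S(u) = 3*u (S(u) = (12*u)/4 = 3*u)
S(72) + 24950 = 3*72 + 24950 = 216 + 24950 = 25166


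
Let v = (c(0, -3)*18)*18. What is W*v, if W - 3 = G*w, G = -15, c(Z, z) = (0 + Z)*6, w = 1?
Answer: 0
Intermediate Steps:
c(Z, z) = 6*Z (c(Z, z) = Z*6 = 6*Z)
v = 0 (v = ((6*0)*18)*18 = (0*18)*18 = 0*18 = 0)
W = -12 (W = 3 - 15*1 = 3 - 15 = -12)
W*v = -12*0 = 0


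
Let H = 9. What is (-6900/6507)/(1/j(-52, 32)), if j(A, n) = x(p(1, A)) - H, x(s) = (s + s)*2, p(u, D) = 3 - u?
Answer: 2300/2169 ≈ 1.0604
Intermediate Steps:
x(s) = 4*s (x(s) = (2*s)*2 = 4*s)
j(A, n) = -1 (j(A, n) = 4*(3 - 1*1) - 1*9 = 4*(3 - 1) - 9 = 4*2 - 9 = 8 - 9 = -1)
(-6900/6507)/(1/j(-52, 32)) = (-6900/6507)/(1/(-1)) = -6900*1/6507/(-1) = -2300/2169*(-1) = 2300/2169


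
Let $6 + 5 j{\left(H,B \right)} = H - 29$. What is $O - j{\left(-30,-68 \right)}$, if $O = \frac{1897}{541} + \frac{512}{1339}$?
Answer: $\frac{12234262}{724399} \approx 16.889$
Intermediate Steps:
$j{\left(H,B \right)} = -7 + \frac{H}{5}$ ($j{\left(H,B \right)} = - \frac{6}{5} + \frac{H - 29}{5} = - \frac{6}{5} + \frac{-29 + H}{5} = - \frac{6}{5} + \left(- \frac{29}{5} + \frac{H}{5}\right) = -7 + \frac{H}{5}$)
$O = \frac{2817075}{724399}$ ($O = 1897 \cdot \frac{1}{541} + 512 \cdot \frac{1}{1339} = \frac{1897}{541} + \frac{512}{1339} = \frac{2817075}{724399} \approx 3.8888$)
$O - j{\left(-30,-68 \right)} = \frac{2817075}{724399} - \left(-7 + \frac{1}{5} \left(-30\right)\right) = \frac{2817075}{724399} - \left(-7 - 6\right) = \frac{2817075}{724399} - -13 = \frac{2817075}{724399} + 13 = \frac{12234262}{724399}$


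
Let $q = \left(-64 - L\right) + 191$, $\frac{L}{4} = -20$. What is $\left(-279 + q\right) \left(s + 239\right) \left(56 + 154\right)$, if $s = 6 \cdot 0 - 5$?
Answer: $-3538080$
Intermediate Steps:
$L = -80$ ($L = 4 \left(-20\right) = -80$)
$q = 207$ ($q = \left(-64 - -80\right) + 191 = \left(-64 + 80\right) + 191 = 16 + 191 = 207$)
$s = -5$ ($s = 0 - 5 = -5$)
$\left(-279 + q\right) \left(s + 239\right) \left(56 + 154\right) = \left(-279 + 207\right) \left(-5 + 239\right) \left(56 + 154\right) = - 72 \cdot 234 \cdot 210 = \left(-72\right) 49140 = -3538080$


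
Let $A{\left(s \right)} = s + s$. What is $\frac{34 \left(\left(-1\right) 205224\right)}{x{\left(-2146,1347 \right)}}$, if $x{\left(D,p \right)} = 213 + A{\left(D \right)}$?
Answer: $\frac{6977616}{4079} \approx 1710.6$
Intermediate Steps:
$A{\left(s \right)} = 2 s$
$x{\left(D,p \right)} = 213 + 2 D$
$\frac{34 \left(\left(-1\right) 205224\right)}{x{\left(-2146,1347 \right)}} = \frac{34 \left(\left(-1\right) 205224\right)}{213 + 2 \left(-2146\right)} = \frac{34 \left(-205224\right)}{213 - 4292} = - \frac{6977616}{-4079} = \left(-6977616\right) \left(- \frac{1}{4079}\right) = \frac{6977616}{4079}$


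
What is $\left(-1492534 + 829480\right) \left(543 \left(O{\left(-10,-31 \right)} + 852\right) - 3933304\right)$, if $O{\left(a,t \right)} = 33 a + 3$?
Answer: $2418972831366$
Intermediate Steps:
$O{\left(a,t \right)} = 3 + 33 a$
$\left(-1492534 + 829480\right) \left(543 \left(O{\left(-10,-31 \right)} + 852\right) - 3933304\right) = \left(-1492534 + 829480\right) \left(543 \left(\left(3 + 33 \left(-10\right)\right) + 852\right) - 3933304\right) = - 663054 \left(543 \left(\left(3 - 330\right) + 852\right) - 3933304\right) = - 663054 \left(543 \left(-327 + 852\right) - 3933304\right) = - 663054 \left(543 \cdot 525 - 3933304\right) = - 663054 \left(285075 - 3933304\right) = \left(-663054\right) \left(-3648229\right) = 2418972831366$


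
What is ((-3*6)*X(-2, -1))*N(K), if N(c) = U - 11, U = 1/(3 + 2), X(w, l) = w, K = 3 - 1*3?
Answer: -1944/5 ≈ -388.80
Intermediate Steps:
K = 0 (K = 3 - 3 = 0)
U = 1/5 ≈ 0.20000
N(c) = -54/5 (N(c) = 1/5 - 11 = -54/5)
((-3*6)*X(-2, -1))*N(K) = (-3*6*(-2))*(-54/5) = -18*(-2)*(-54/5) = 36*(-54/5) = -1944/5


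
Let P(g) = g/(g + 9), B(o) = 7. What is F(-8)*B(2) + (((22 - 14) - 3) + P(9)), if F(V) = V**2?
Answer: 907/2 ≈ 453.50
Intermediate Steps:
P(g) = g/(9 + g)
F(-8)*B(2) + (((22 - 14) - 3) + P(9)) = (-8)**2*7 + (((22 - 14) - 3) + 9/(9 + 9)) = 64*7 + ((8 - 3) + 9/18) = 448 + (5 + 9*(1/18)) = 448 + (5 + 1/2) = 448 + 11/2 = 907/2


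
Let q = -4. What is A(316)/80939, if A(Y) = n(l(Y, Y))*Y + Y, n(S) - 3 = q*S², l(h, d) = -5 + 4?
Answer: 0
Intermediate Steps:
l(h, d) = -1
n(S) = 3 - 4*S²
A(Y) = 0 (A(Y) = (3 - 4*(-1)²)*Y + Y = (3 - 4*1)*Y + Y = (3 - 4)*Y + Y = -Y + Y = 0)
A(316)/80939 = 0/80939 = 0*(1/80939) = 0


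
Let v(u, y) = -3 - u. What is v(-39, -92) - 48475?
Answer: -48439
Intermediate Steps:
v(-39, -92) - 48475 = (-3 - 1*(-39)) - 48475 = (-3 + 39) - 48475 = 36 - 48475 = -48439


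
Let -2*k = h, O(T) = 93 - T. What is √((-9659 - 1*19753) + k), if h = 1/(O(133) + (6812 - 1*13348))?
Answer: I*√317971484106/3288 ≈ 171.5*I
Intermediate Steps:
h = -1/6576 (h = 1/((93 - 1*133) + (6812 - 1*13348)) = 1/((93 - 133) + (6812 - 13348)) = 1/(-40 - 6536) = 1/(-6576) = -1/6576 ≈ -0.00015207)
k = 1/13152 (k = -½*(-1/6576) = 1/13152 ≈ 7.6034e-5)
√((-9659 - 1*19753) + k) = √((-9659 - 1*19753) + 1/13152) = √((-9659 - 19753) + 1/13152) = √(-29412 + 1/13152) = √(-386826623/13152) = I*√317971484106/3288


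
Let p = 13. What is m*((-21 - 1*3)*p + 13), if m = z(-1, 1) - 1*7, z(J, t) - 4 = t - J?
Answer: 299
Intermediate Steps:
z(J, t) = 4 + t - J (z(J, t) = 4 + (t - J) = 4 + t - J)
m = -1 (m = (4 + 1 - 1*(-1)) - 1*7 = (4 + 1 + 1) - 7 = 6 - 7 = -1)
m*((-21 - 1*3)*p + 13) = -((-21 - 1*3)*13 + 13) = -((-21 - 3)*13 + 13) = -(-24*13 + 13) = -(-312 + 13) = -1*(-299) = 299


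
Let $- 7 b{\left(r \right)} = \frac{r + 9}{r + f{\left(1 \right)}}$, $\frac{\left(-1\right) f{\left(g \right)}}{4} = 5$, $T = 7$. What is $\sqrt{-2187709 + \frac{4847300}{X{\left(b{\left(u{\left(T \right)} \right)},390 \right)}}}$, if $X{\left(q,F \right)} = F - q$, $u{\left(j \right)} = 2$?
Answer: $\frac{i \sqrt{5250376713629269}}{49129} \approx 1474.9 i$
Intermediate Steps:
$f{\left(g \right)} = -20$ ($f{\left(g \right)} = \left(-4\right) 5 = -20$)
$b{\left(r \right)} = - \frac{9 + r}{7 \left(-20 + r\right)}$ ($b{\left(r \right)} = - \frac{\left(r + 9\right) \frac{1}{r - 20}}{7} = - \frac{\left(9 + r\right) \frac{1}{-20 + r}}{7} = - \frac{\frac{1}{-20 + r} \left(9 + r\right)}{7} = - \frac{9 + r}{7 \left(-20 + r\right)}$)
$\sqrt{-2187709 + \frac{4847300}{X{\left(b{\left(u{\left(T \right)} \right)},390 \right)}}} = \sqrt{-2187709 + \frac{4847300}{390 - \frac{-9 - 2}{7 \left(-20 + 2\right)}}} = \sqrt{-2187709 + \frac{4847300}{390 - \frac{-9 - 2}{7 \left(-18\right)}}} = \sqrt{-2187709 + \frac{4847300}{390 - \frac{1}{7} \left(- \frac{1}{18}\right) \left(-11\right)}} = \sqrt{-2187709 + \frac{4847300}{390 - \frac{11}{126}}} = \sqrt{-2187709 + \frac{4847300}{\frac{49129}{126}}} = \sqrt{-2187709 + 4847300 \cdot \frac{126}{49129}} = \sqrt{-2187709 + \frac{610759800}{49129}} = \sqrt{- \frac{106869195661}{49129}} = \frac{i \sqrt{5250376713629269}}{49129}$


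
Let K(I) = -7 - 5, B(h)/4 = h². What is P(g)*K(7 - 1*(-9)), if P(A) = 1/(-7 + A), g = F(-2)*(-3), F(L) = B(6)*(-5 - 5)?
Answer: -12/4313 ≈ -0.0027823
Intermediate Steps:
B(h) = 4*h²
F(L) = -1440 (F(L) = (4*6²)*(-5 - 5) = (4*36)*(-10) = 144*(-10) = -1440)
K(I) = -12
g = 4320 (g = -1440*(-3) = 4320)
P(g)*K(7 - 1*(-9)) = -12/(-7 + 4320) = -12/4313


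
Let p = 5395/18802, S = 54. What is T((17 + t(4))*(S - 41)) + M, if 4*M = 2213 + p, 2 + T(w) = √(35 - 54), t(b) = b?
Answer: 41463805/75208 + I*√19 ≈ 551.32 + 4.3589*I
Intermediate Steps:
p = 5395/18802 (p = 5395*(1/18802) = 5395/18802 ≈ 0.28694)
T(w) = -2 + I*√19 (T(w) = -2 + √(35 - 54) = -2 + √(-19) = -2 + I*√19)
M = 41614221/75208 (M = (2213 + 5395/18802)/4 = (¼)*(41614221/18802) = 41614221/75208 ≈ 553.32)
T((17 + t(4))*(S - 41)) + M = (-2 + I*√19) + 41614221/75208 = 41463805/75208 + I*√19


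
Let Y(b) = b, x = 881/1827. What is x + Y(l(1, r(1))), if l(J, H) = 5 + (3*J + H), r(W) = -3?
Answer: 10016/1827 ≈ 5.4822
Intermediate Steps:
x = 881/1827 (x = 881*(1/1827) = 881/1827 ≈ 0.48221)
l(J, H) = 5 + H + 3*J (l(J, H) = 5 + (H + 3*J) = 5 + H + 3*J)
x + Y(l(1, r(1))) = 881/1827 + (5 - 3 + 3*1) = 881/1827 + (5 - 3 + 3) = 881/1827 + 5 = 10016/1827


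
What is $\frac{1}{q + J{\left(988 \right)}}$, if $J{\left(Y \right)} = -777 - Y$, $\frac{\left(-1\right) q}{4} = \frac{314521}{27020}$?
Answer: $- \frac{6755}{12237096} \approx -0.00055201$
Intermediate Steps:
$q = - \frac{314521}{6755}$ ($q = - 4 \cdot \frac{314521}{27020} = - 4 \cdot 314521 \cdot \frac{1}{27020} = \left(-4\right) \frac{314521}{27020} = - \frac{314521}{6755} \approx -46.561$)
$\frac{1}{q + J{\left(988 \right)}} = \frac{1}{- \frac{314521}{6755} - 1765} = \frac{1}{- \frac{12237096}{6755}} = - \frac{6755}{12237096}$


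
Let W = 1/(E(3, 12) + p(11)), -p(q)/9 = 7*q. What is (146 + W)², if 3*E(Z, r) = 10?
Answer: 91246889041/4280761 ≈ 21316.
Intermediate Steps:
p(q) = -63*q
E(Z, r) = 10/3 (E(Z, r) = (⅓)*10 = 10/3)
W = -3/2069 (W = 1/(10/3 - 63*11) = 1/(10/3 - 693) = 1/(-2069/3) = -3/2069 ≈ -0.0014500)
(146 + W)² = (146 - 3/2069)² = (302071/2069)² = 91246889041/4280761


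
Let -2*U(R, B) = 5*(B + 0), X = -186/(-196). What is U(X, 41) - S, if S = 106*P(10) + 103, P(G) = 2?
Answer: -835/2 ≈ -417.50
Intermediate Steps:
X = 93/98 (X = -186*(-1/196) = 93/98 ≈ 0.94898)
U(R, B) = -5*B/2 (U(R, B) = -5*(B + 0)/2 = -5*B/2)
S = 315 (S = 106*2 + 103 = 212 + 103 = 315)
U(X, 41) - S = -5/2*41 - 1*315 = -205/2 - 315 = -835/2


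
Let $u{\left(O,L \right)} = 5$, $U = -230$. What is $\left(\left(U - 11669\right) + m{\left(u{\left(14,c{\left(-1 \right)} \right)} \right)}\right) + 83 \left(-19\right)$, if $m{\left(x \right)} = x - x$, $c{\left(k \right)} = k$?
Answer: $-13476$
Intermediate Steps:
$m{\left(x \right)} = 0$
$\left(\left(U - 11669\right) + m{\left(u{\left(14,c{\left(-1 \right)} \right)} \right)}\right) + 83 \left(-19\right) = \left(\left(-230 - 11669\right) + 0\right) + 83 \left(-19\right) = \left(-11899 + 0\right) - 1577 = -11899 - 1577 = -13476$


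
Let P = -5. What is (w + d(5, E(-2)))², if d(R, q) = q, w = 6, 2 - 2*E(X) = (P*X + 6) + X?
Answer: 0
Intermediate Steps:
E(X) = -2 + 2*X (E(X) = 1 - ((-5*X + 6) + X)/2 = 1 - ((6 - 5*X) + X)/2 = 1 - (6 - 4*X)/2 = 1 + (-3 + 2*X) = -2 + 2*X)
(w + d(5, E(-2)))² = (6 + (-2 + 2*(-2)))² = (6 + (-2 - 4))² = (6 - 6)² = 0² = 0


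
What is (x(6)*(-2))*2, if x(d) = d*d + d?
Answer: -168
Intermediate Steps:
x(d) = d + d² (x(d) = d² + d = d + d²)
(x(6)*(-2))*2 = ((6*(1 + 6))*(-2))*2 = ((6*7)*(-2))*2 = (42*(-2))*2 = -84*2 = -168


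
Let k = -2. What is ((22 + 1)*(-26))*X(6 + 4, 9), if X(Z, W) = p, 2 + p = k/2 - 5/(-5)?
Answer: 1196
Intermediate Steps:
p = -2 (p = -2 + (-2/2 - 5/(-5)) = -2 + (-2*1/2 - 5*(-1/5)) = -2 + (-1 + 1) = -2 + 0 = -2)
X(Z, W) = -2
((22 + 1)*(-26))*X(6 + 4, 9) = ((22 + 1)*(-26))*(-2) = (23*(-26))*(-2) = -598*(-2) = 1196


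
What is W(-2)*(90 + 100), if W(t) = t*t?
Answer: 760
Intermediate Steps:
W(t) = t²
W(-2)*(90 + 100) = (-2)²*(90 + 100) = 4*190 = 760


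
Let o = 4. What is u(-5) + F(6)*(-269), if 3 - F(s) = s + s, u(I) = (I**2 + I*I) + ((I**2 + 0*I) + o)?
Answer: 2500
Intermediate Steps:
u(I) = 4 + 3*I**2 (u(I) = (I**2 + I*I) + ((I**2 + 0*I) + 4) = (I**2 + I**2) + ((I**2 + 0) + 4) = 2*I**2 + (I**2 + 4) = 2*I**2 + (4 + I**2) = 4 + 3*I**2)
F(s) = 3 - 2*s (F(s) = 3 - (s + s) = 3 - 2*s)
u(-5) + F(6)*(-269) = (4 + 3*(-5)**2) + (3 - 2*6)*(-269) = (4 + 3*25) + (3 - 12)*(-269) = (4 + 75) - 9*(-269) = 79 + 2421 = 2500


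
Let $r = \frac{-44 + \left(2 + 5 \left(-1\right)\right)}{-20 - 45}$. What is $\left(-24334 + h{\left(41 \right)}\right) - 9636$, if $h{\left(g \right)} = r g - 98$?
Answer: $- \frac{2212493}{65} \approx -34038.0$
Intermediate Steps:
$r = \frac{47}{65}$ ($r = \frac{-44 + \left(2 - 5\right)}{-65} = \left(-44 - 3\right) \left(- \frac{1}{65}\right) = \left(-47\right) \left(- \frac{1}{65}\right) = \frac{47}{65} \approx 0.72308$)
$h{\left(g \right)} = -98 + \frac{47 g}{65}$ ($h{\left(g \right)} = \frac{47 g}{65} - 98 = -98 + \frac{47 g}{65}$)
$\left(-24334 + h{\left(41 \right)}\right) - 9636 = \left(-24334 + \left(-98 + \frac{47}{65} \cdot 41\right)\right) - 9636 = \left(-24334 + \left(-98 + \frac{1927}{65}\right)\right) - 9636 = \left(-24334 - \frac{4443}{65}\right) - 9636 = - \frac{1586153}{65} - 9636 = - \frac{2212493}{65}$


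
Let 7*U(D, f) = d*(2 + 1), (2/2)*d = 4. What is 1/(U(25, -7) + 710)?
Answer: 7/4982 ≈ 0.0014051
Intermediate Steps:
d = 4
U(D, f) = 12/7 (U(D, f) = (4*(2 + 1))/7 = (4*3)/7 = (1/7)*12 = 12/7)
1/(U(25, -7) + 710) = 1/(12/7 + 710) = 1/(4982/7) = 7/4982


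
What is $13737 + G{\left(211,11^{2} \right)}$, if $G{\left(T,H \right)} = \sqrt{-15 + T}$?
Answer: $13751$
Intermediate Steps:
$13737 + G{\left(211,11^{2} \right)} = 13737 + \sqrt{-15 + 211} = 13737 + \sqrt{196} = 13737 + 14 = 13751$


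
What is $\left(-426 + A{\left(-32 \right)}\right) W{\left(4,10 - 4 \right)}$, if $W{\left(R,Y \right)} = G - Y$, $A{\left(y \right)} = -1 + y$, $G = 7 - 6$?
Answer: $2295$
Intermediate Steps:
$G = 1$ ($G = 7 - 6 = 1$)
$W{\left(R,Y \right)} = 1 - Y$
$\left(-426 + A{\left(-32 \right)}\right) W{\left(4,10 - 4 \right)} = \left(-426 - 33\right) \left(1 - \left(10 - 4\right)\right) = \left(-426 - 33\right) \left(1 - 6\right) = - 459 \left(1 - 6\right) = \left(-459\right) \left(-5\right) = 2295$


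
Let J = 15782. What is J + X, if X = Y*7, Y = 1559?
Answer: 26695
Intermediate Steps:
X = 10913 (X = 1559*7 = 10913)
J + X = 15782 + 10913 = 26695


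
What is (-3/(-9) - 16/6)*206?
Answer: -1442/3 ≈ -480.67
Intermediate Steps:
(-3/(-9) - 16/6)*206 = (-3*(-1/9) - 16*1/6)*206 = (1/3 - 8/3)*206 = -7/3*206 = -1442/3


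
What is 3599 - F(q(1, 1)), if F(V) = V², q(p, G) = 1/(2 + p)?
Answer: 32390/9 ≈ 3598.9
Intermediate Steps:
3599 - F(q(1, 1)) = 3599 - (1/(2 + 1))² = 3599 - (1/3)² = 3599 - (⅓)² = 3599 - 1*⅑ = 3599 - ⅑ = 32390/9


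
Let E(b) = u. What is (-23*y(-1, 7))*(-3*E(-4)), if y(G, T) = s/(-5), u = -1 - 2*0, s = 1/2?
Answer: 69/10 ≈ 6.9000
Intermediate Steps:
s = 1/2 ≈ 0.50000
u = -1 (u = -1 + 0 = -1)
E(b) = -1
y(G, T) = -1/10 (y(G, T) = (1/2)/(-5) = (1/2)*(-1/5) = -1/10)
(-23*y(-1, 7))*(-3*E(-4)) = (-23*(-1/10))*(-3*(-1)) = (23/10)*3 = 69/10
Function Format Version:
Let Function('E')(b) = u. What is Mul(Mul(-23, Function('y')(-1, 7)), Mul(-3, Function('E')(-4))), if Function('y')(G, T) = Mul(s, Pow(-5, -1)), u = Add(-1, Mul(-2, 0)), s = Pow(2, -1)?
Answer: Rational(69, 10) ≈ 6.9000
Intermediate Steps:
s = Rational(1, 2) ≈ 0.50000
u = -1 (u = Add(-1, 0) = -1)
Function('E')(b) = -1
Function('y')(G, T) = Rational(-1, 10) (Function('y')(G, T) = Mul(Rational(1, 2), Pow(-5, -1)) = Mul(Rational(1, 2), Rational(-1, 5)) = Rational(-1, 10))
Mul(Mul(-23, Function('y')(-1, 7)), Mul(-3, Function('E')(-4))) = Mul(Mul(-23, Rational(-1, 10)), Mul(-3, -1)) = Mul(Rational(23, 10), 3) = Rational(69, 10)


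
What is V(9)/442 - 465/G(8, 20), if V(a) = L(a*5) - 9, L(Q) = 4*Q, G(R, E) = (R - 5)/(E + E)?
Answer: -2740229/442 ≈ -6199.6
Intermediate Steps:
G(R, E) = (-5 + R)/(2*E) (G(R, E) = (-5 + R)/((2*E)) = (-5 + R)*(1/(2*E)) = (-5 + R)/(2*E))
V(a) = -9 + 20*a (V(a) = 4*(a*5) - 9 = 4*(5*a) - 9 = 20*a - 9 = -9 + 20*a)
V(9)/442 - 465/G(8, 20) = (-9 + 20*9)/442 - 465*40/(-5 + 8) = (-9 + 180)*(1/442) - 465/((½)*(1/20)*3) = 171*(1/442) - 465/3/40 = 171/442 - 465*40/3 = 171/442 - 6200 = -2740229/442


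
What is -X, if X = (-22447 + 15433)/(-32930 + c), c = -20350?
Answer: -1169/8880 ≈ -0.13164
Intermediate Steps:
X = 1169/8880 (X = (-22447 + 15433)/(-32930 - 20350) = -7014/(-53280) = -7014*(-1/53280) = 1169/8880 ≈ 0.13164)
-X = -1*1169/8880 = -1169/8880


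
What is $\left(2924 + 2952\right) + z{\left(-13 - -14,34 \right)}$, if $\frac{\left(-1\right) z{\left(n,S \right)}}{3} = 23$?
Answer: $5807$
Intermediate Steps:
$z{\left(n,S \right)} = -69$ ($z{\left(n,S \right)} = \left(-3\right) 23 = -69$)
$\left(2924 + 2952\right) + z{\left(-13 - -14,34 \right)} = \left(2924 + 2952\right) - 69 = 5876 - 69 = 5807$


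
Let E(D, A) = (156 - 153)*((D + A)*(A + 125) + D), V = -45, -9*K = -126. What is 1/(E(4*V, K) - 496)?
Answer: -1/70258 ≈ -1.4233e-5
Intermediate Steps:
K = 14 (K = -1/9*(-126) = 14)
E(D, A) = 3*D + 3*(125 + A)*(A + D) (E(D, A) = 3*((A + D)*(125 + A) + D) = 3*((125 + A)*(A + D) + D) = 3*(D + (125 + A)*(A + D)) = 3*D + 3*(125 + A)*(A + D))
1/(E(4*V, K) - 496) = 1/((3*14**2 + 375*14 + 378*(4*(-45)) + 3*14*(4*(-45))) - 496) = 1/((3*196 + 5250 + 378*(-180) + 3*14*(-180)) - 496) = 1/((588 + 5250 - 68040 - 7560) - 496) = 1/(-69762 - 496) = 1/(-70258) = -1/70258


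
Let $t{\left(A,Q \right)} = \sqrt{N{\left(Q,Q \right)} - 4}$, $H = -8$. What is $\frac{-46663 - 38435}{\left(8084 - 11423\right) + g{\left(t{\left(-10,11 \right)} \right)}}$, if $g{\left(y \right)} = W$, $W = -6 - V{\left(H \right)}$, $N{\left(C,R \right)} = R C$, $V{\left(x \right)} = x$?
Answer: $\frac{85098}{3337} \approx 25.501$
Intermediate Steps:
$N{\left(C,R \right)} = C R$
$t{\left(A,Q \right)} = \sqrt{-4 + Q^{2}}$ ($t{\left(A,Q \right)} = \sqrt{Q Q - 4} = \sqrt{Q^{2} - 4} = \sqrt{-4 + Q^{2}}$)
$W = 2$ ($W = -6 - -8 = -6 + 8 = 2$)
$g{\left(y \right)} = 2$
$\frac{-46663 - 38435}{\left(8084 - 11423\right) + g{\left(t{\left(-10,11 \right)} \right)}} = \frac{-46663 - 38435}{\left(8084 - 11423\right) + 2} = - \frac{85098}{-3339 + 2} = - \frac{85098}{-3337} = \left(-85098\right) \left(- \frac{1}{3337}\right) = \frac{85098}{3337}$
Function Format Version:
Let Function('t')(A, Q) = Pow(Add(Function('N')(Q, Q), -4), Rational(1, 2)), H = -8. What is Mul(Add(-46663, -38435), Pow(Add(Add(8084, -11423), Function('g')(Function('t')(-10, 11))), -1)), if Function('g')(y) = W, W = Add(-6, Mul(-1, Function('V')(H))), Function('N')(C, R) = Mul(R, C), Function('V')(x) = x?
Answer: Rational(85098, 3337) ≈ 25.501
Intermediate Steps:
Function('N')(C, R) = Mul(C, R)
Function('t')(A, Q) = Pow(Add(-4, Pow(Q, 2)), Rational(1, 2)) (Function('t')(A, Q) = Pow(Add(Mul(Q, Q), -4), Rational(1, 2)) = Pow(Add(Pow(Q, 2), -4), Rational(1, 2)) = Pow(Add(-4, Pow(Q, 2)), Rational(1, 2)))
W = 2 (W = Add(-6, Mul(-1, -8)) = Add(-6, 8) = 2)
Function('g')(y) = 2
Mul(Add(-46663, -38435), Pow(Add(Add(8084, -11423), Function('g')(Function('t')(-10, 11))), -1)) = Mul(Add(-46663, -38435), Pow(Add(Add(8084, -11423), 2), -1)) = Mul(-85098, Pow(Add(-3339, 2), -1)) = Mul(-85098, Pow(-3337, -1)) = Mul(-85098, Rational(-1, 3337)) = Rational(85098, 3337)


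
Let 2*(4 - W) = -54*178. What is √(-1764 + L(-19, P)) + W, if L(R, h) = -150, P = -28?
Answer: 4810 + I*√1914 ≈ 4810.0 + 43.749*I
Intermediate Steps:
W = 4810 (W = 4 - (-27)*178 = 4 - ½*(-9612) = 4 + 4806 = 4810)
√(-1764 + L(-19, P)) + W = √(-1764 - 150) + 4810 = √(-1914) + 4810 = I*√1914 + 4810 = 4810 + I*√1914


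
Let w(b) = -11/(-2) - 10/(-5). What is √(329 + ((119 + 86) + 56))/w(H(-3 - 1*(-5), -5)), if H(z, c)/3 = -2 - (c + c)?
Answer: 2*√590/15 ≈ 3.2387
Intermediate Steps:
H(z, c) = -6 - 6*c (H(z, c) = 3*(-2 - (c + c)) = 3*(-2 - 2*c) = -6 - 6*c)
w(b) = 15/2 (w(b) = -11*(-½) - 10*(-⅕) = 11/2 + 2 = 15/2)
√(329 + ((119 + 86) + 56))/w(H(-3 - 1*(-5), -5)) = √(329 + ((119 + 86) + 56))/(15/2) = √(329 + (205 + 56))*(2/15) = √(329 + 261)*(2/15) = √590*(2/15) = 2*√590/15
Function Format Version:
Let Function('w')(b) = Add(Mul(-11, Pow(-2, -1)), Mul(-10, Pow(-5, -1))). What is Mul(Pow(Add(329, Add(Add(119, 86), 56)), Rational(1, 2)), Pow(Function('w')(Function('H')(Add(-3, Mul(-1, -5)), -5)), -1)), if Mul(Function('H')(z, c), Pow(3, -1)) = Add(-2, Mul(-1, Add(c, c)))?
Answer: Mul(Rational(2, 15), Pow(590, Rational(1, 2))) ≈ 3.2387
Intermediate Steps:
Function('H')(z, c) = Add(-6, Mul(-6, c)) (Function('H')(z, c) = Mul(3, Add(-2, Mul(-1, Add(c, c)))) = Mul(3, Add(-2, Mul(-1, Mul(2, c)))) = Mul(3, Add(-2, Mul(-2, c))) = Add(-6, Mul(-6, c)))
Function('w')(b) = Rational(15, 2) (Function('w')(b) = Add(Mul(-11, Rational(-1, 2)), Mul(-10, Rational(-1, 5))) = Add(Rational(11, 2), 2) = Rational(15, 2))
Mul(Pow(Add(329, Add(Add(119, 86), 56)), Rational(1, 2)), Pow(Function('w')(Function('H')(Add(-3, Mul(-1, -5)), -5)), -1)) = Mul(Pow(Add(329, Add(Add(119, 86), 56)), Rational(1, 2)), Pow(Rational(15, 2), -1)) = Mul(Pow(Add(329, Add(205, 56)), Rational(1, 2)), Rational(2, 15)) = Mul(Pow(Add(329, 261), Rational(1, 2)), Rational(2, 15)) = Mul(Pow(590, Rational(1, 2)), Rational(2, 15)) = Mul(Rational(2, 15), Pow(590, Rational(1, 2)))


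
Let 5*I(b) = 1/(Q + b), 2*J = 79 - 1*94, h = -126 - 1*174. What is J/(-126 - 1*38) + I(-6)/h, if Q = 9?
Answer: 16793/369000 ≈ 0.045509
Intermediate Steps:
h = -300 (h = -126 - 174 = -300)
J = -15/2 (J = (79 - 1*94)/2 = (79 - 94)/2 = (½)*(-15) = -15/2 ≈ -7.5000)
I(b) = 1/(5*(9 + b))
J/(-126 - 1*38) + I(-6)/h = -15/(2*(-126 - 1*38)) + (1/(5*(9 - 6)))/(-300) = -15/(2*(-126 - 38)) + ((⅕)/3)*(-1/300) = -15/2/(-164) + ((⅕)*(⅓))*(-1/300) = -15/2*(-1/164) + (1/15)*(-1/300) = 15/328 - 1/4500 = 16793/369000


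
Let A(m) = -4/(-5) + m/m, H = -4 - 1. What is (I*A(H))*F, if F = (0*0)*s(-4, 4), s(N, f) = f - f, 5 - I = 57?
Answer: 0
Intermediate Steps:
H = -5
I = -52 (I = 5 - 1*57 = 5 - 57 = -52)
s(N, f) = 0
A(m) = 9/5 (A(m) = -4*(-⅕) + 1 = ⅘ + 1 = 9/5)
F = 0 (F = (0*0)*0 = 0*0 = 0)
(I*A(H))*F = -52*9/5*0 = -468/5*0 = 0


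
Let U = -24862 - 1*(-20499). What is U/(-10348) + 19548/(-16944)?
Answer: -668521/913211 ≈ -0.73206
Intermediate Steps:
U = -4363 (U = -24862 + 20499 = -4363)
U/(-10348) + 19548/(-16944) = -4363/(-10348) + 19548/(-16944) = -4363*(-1/10348) + 19548*(-1/16944) = 4363/10348 - 1629/1412 = -668521/913211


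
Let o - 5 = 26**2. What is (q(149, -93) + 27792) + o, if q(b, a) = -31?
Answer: 28442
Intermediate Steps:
o = 681 (o = 5 + 26**2 = 5 + 676 = 681)
(q(149, -93) + 27792) + o = (-31 + 27792) + 681 = 27761 + 681 = 28442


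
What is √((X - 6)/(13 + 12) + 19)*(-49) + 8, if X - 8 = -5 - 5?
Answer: 8 - 49*√467/5 ≈ -203.78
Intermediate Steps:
X = -2 (X = 8 + (-5 - 5) = 8 - 10 = -2)
√((X - 6)/(13 + 12) + 19)*(-49) + 8 = √((-2 - 6)/(13 + 12) + 19)*(-49) + 8 = √(-8/25 + 19)*(-49) + 8 = √(467/25)*(-49) + 8 = (√467/5)*(-49) + 8 = -49*√467/5 + 8 = 8 - 49*√467/5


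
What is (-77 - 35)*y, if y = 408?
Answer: -45696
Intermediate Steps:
(-77 - 35)*y = (-77 - 35)*408 = -112*408 = -45696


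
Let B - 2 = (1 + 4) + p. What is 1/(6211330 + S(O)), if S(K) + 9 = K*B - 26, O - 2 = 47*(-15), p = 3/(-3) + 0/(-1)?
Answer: 1/6207077 ≈ 1.6111e-7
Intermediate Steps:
p = -1 (p = 3*(-1/3) + 0*(-1) = -1 + 0 = -1)
B = 6 (B = 2 + ((1 + 4) - 1) = 2 + (5 - 1) = 2 + 4 = 6)
O = -703 (O = 2 + 47*(-15) = 2 - 705 = -703)
S(K) = -35 + 6*K (S(K) = -9 + (K*6 - 26) = -9 + (6*K - 26) = -9 + (-26 + 6*K) = -35 + 6*K)
1/(6211330 + S(O)) = 1/(6211330 + (-35 + 6*(-703))) = 1/(6211330 + (-35 - 4218)) = 1/(6211330 - 4253) = 1/6207077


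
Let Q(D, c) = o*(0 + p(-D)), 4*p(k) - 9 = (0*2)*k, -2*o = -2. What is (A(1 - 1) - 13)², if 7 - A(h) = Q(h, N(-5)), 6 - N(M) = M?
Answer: 1089/16 ≈ 68.063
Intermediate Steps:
o = 1 (o = -½*(-2) = 1)
N(M) = 6 - M
p(k) = 9/4 (p(k) = 9/4 + ((0*2)*k)/4 = 9/4 + (0*k)/4 = 9/4 + (¼)*0 = 9/4 + 0 = 9/4)
Q(D, c) = 9/4 (Q(D, c) = 1*(0 + 9/4) = 1*(9/4) = 9/4)
A(h) = 19/4 (A(h) = 7 - 1*9/4 = 7 - 9/4 = 19/4)
(A(1 - 1) - 13)² = (19/4 - 13)² = (-33/4)² = 1089/16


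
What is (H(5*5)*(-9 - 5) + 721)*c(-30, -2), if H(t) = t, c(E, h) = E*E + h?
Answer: 333158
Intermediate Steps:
c(E, h) = h + E**2 (c(E, h) = E**2 + h = h + E**2)
(H(5*5)*(-9 - 5) + 721)*c(-30, -2) = ((5*5)*(-9 - 5) + 721)*(-2 + (-30)**2) = (25*(-14) + 721)*(-2 + 900) = (-350 + 721)*898 = 371*898 = 333158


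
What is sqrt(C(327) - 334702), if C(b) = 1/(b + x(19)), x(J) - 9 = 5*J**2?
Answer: I*sqrt(1534234136321)/2141 ≈ 578.53*I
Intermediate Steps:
x(J) = 9 + 5*J**2
C(b) = 1/(1814 + b) (C(b) = 1/(b + (9 + 5*19**2)) = 1/(b + (9 + 5*361)) = 1/(b + (9 + 1805)) = 1/(b + 1814) = 1/(1814 + b))
sqrt(C(327) - 334702) = sqrt(1/(1814 + 327) - 334702) = sqrt(1/2141 - 334702) = sqrt(-716596981/2141) = I*sqrt(1534234136321)/2141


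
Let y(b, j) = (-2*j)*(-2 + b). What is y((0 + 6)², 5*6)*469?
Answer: -956760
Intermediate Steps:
y(b, j) = -2*j*(-2 + b)
y((0 + 6)², 5*6)*469 = (2*(5*6)*(2 - (0 + 6)²))*469 = (2*30*(2 - 1*6²))*469 = (2*30*(2 - 1*36))*469 = (2*30*(2 - 36))*469 = (2*30*(-34))*469 = -2040*469 = -956760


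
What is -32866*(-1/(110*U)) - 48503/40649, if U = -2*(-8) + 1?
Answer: 88947816/5429545 ≈ 16.382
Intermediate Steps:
U = 17 (U = 16 + 1 = 17)
-32866*(-1/(110*U)) - 48503/40649 = -32866/((-110*17)) - 48503/40649 = -32866/(-1870) - 48503*1/40649 = -32866*(-1/1870) - 6929/5807 = 16433/935 - 6929/5807 = 88947816/5429545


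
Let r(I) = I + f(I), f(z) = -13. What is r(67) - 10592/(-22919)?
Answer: 1248218/22919 ≈ 54.462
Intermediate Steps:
r(I) = -13 + I (r(I) = I - 13 = -13 + I)
r(67) - 10592/(-22919) = (-13 + 67) - 10592/(-22919) = 54 - 10592*(-1)/22919 = 54 - 1*(-10592/22919) = 54 + 10592/22919 = 1248218/22919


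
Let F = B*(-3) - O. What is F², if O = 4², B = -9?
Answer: 121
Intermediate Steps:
O = 16
F = 11 (F = -9*(-3) - 1*16 = 27 - 16 = 11)
F² = 11² = 121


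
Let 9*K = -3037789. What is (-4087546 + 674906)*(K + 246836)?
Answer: 2785618589600/9 ≈ 3.0951e+11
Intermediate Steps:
K = -3037789/9 (K = (1/9)*(-3037789) = -3037789/9 ≈ -3.3753e+5)
(-4087546 + 674906)*(K + 246836) = (-4087546 + 674906)*(-3037789/9 + 246836) = -3412640*(-816265/9) = 2785618589600/9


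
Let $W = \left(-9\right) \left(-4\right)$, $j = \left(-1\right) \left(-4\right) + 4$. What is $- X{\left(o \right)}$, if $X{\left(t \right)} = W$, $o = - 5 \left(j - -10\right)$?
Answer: $-36$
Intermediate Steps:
$j = 8$ ($j = 4 + 4 = 8$)
$W = 36$
$o = -90$ ($o = - 5 \left(8 - -10\right) = - 5 \left(8 + 10\right) = \left(-5\right) 18 = -90$)
$X{\left(t \right)} = 36$
$- X{\left(o \right)} = \left(-1\right) 36 = -36$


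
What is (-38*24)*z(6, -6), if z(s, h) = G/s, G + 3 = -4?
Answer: 1064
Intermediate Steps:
G = -7 (G = -3 - 4 = -7)
z(s, h) = -7/s
(-38*24)*z(6, -6) = (-38*24)*(-7/6) = -(-6384)/6 = -912*(-7/6) = 1064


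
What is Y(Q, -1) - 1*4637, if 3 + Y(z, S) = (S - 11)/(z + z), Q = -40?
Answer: -92797/20 ≈ -4639.9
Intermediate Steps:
Y(z, S) = -3 + (-11 + S)/(2*z) (Y(z, S) = -3 + (S - 11)/(z + z) = -3 + (-11 + S)/((2*z)) = -3 + (-11 + S)*(1/(2*z)) = -3 + (-11 + S)/(2*z))
Y(Q, -1) - 1*4637 = (½)*(-11 - 1 - 6*(-40))/(-40) - 1*4637 = (½)*(-1/40)*(-11 - 1 + 240) - 4637 = (½)*(-1/40)*228 - 4637 = -57/20 - 4637 = -92797/20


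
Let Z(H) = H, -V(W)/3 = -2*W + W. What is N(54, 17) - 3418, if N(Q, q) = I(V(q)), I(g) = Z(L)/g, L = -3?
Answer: -58107/17 ≈ -3418.1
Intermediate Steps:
V(W) = 3*W (V(W) = -3*(-2*W + W) = -(-3)*W = 3*W)
I(g) = -3/g
N(Q, q) = -1/q (N(Q, q) = -3*1/(3*q) = -1/q)
N(54, 17) - 3418 = -1/17 - 3418 = -58107/17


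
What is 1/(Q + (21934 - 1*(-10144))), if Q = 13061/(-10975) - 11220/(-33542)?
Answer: 184061725/5904174538269 ≈ 3.1175e-5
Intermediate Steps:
Q = -157476281/184061725 (Q = 13061*(-1/10975) - 11220*(-1/33542) = -13061/10975 + 5610/16771 = -157476281/184061725 ≈ -0.85556)
1/(Q + (21934 - 1*(-10144))) = 1/(-157476281/184061725 + (21934 - 1*(-10144))) = 1/(-157476281/184061725 + (21934 + 10144)) = 1/(-157476281/184061725 + 32078) = 1/(5904174538269/184061725) = 184061725/5904174538269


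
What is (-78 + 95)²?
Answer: 289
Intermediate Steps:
(-78 + 95)² = 17² = 289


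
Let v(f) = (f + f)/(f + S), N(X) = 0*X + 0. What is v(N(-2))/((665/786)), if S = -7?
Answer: 0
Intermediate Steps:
N(X) = 0 (N(X) = 0 + 0 = 0)
v(f) = 2*f/(-7 + f) (v(f) = (f + f)/(f - 7) = (2*f)/(-7 + f) = 2*f/(-7 + f))
v(N(-2))/((665/786)) = (2*0/(-7 + 0))/((665/786)) = (2*0/(-7))/((665*(1/786))) = (2*0*(-⅐))/(665/786) = 0*(786/665) = 0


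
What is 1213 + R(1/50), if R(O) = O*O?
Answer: 3032501/2500 ≈ 1213.0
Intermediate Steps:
R(O) = O²
1213 + R(1/50) = 1213 + (1/50)² = 1213 + 1/2500 = 3032501/2500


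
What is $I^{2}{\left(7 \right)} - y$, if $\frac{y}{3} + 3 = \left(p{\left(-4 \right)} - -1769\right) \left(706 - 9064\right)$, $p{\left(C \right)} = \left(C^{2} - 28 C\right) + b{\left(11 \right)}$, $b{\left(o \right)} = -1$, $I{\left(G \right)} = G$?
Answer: $47540362$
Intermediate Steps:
$p{\left(C \right)} = -1 + C^{2} - 28 C$ ($p{\left(C \right)} = \left(C^{2} - 28 C\right) - 1 = -1 + C^{2} - 28 C$)
$y = -47540313$ ($y = -9 + 3 \left(\left(-1 + \left(-4\right)^{2} - -112\right) - -1769\right) \left(706 - 9064\right) = -9 + 3 \left(\left(-1 + 16 + 112\right) + \left(-6054 + 7823\right)\right) \left(706 - 9064\right) = -9 + 3 \left(127 + 1769\right) \left(706 - 9064\right) = -9 + 3 \cdot 1896 \left(-8358\right) = -9 + 3 \left(-15846768\right) = -9 - 47540304 = -47540313$)
$I^{2}{\left(7 \right)} - y = 7^{2} - -47540313 = 49 + 47540313 = 47540362$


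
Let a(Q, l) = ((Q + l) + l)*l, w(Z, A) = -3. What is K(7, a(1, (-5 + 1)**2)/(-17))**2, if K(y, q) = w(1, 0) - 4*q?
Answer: 4247721/289 ≈ 14698.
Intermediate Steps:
a(Q, l) = l*(Q + 2*l) (a(Q, l) = (Q + 2*l)*l = l*(Q + 2*l))
K(y, q) = -3 - 4*q
K(7, a(1, (-5 + 1)**2)/(-17))**2 = (-3 - 4*(-5 + 1)**2*(1 + 2*(-5 + 1)**2)/(-17))**2 = (-3 - 4*(-4)**2*(1 + 2*(-4)**2)*(-1)/17)**2 = (-3 - 4*16*(1 + 2*16)*(-1)/17)**2 = (-3 - 4*16*(1 + 32)*(-1)/17)**2 = (-3 - 4*16*33*(-1)/17)**2 = (-3 - 2112*(-1)/17)**2 = (-3 - 4*(-528/17))**2 = (-3 + 2112/17)**2 = (2061/17)**2 = 4247721/289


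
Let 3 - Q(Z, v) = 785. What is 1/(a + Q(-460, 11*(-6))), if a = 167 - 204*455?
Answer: -1/93435 ≈ -1.0703e-5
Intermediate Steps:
Q(Z, v) = -782 (Q(Z, v) = 3 - 1*785 = 3 - 785 = -782)
a = -92653 (a = 167 - 92820 = -92653)
1/(a + Q(-460, 11*(-6))) = 1/(-92653 - 782) = 1/(-93435) = -1/93435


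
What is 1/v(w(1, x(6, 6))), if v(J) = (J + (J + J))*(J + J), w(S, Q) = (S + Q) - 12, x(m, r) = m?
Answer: 1/150 ≈ 0.0066667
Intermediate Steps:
w(S, Q) = -12 + Q + S (w(S, Q) = (Q + S) - 12 = -12 + Q + S)
v(J) = 6*J² (v(J) = (J + 2*J)*(2*J) = (3*J)*(2*J) = 6*J²)
1/v(w(1, x(6, 6))) = 1/(6*(-12 + 6 + 1)²) = 1/(6*(-5)²) = 1/(6*25) = 1/150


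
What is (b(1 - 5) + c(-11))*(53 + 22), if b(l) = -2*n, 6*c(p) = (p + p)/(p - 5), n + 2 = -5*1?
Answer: 17075/16 ≈ 1067.2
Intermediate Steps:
n = -7 (n = -2 - 5*1 = -2 - 5 = -7)
c(p) = p/(3*(-5 + p)) (c(p) = ((p + p)/(p - 5))/6 = ((2*p)/(-5 + p))/6 = (2*p/(-5 + p))/6 = p/(3*(-5 + p)))
b(l) = 14 (b(l) = -2*(-7) = 14)
(b(1 - 5) + c(-11))*(53 + 22) = (14 + (1/3)*(-11)/(-5 - 11))*(53 + 22) = (14 + (1/3)*(-11)/(-16))*75 = (14 + (1/3)*(-11)*(-1/16))*75 = (14 + 11/48)*75 = (683/48)*75 = 17075/16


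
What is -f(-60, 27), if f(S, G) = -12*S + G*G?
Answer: -1449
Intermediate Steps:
f(S, G) = G² - 12*S (f(S, G) = -12*S + G² = G² - 12*S)
-f(-60, 27) = -(27² - 12*(-60)) = -(729 + 720) = -1*1449 = -1449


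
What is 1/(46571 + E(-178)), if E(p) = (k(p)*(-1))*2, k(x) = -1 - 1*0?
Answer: 1/46573 ≈ 2.1472e-5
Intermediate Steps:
k(x) = -1 (k(x) = -1 + 0 = -1)
E(p) = 2 (E(p) = -1*(-1)*2 = 1*2 = 2)
1/(46571 + E(-178)) = 1/(46571 + 2) = 1/46573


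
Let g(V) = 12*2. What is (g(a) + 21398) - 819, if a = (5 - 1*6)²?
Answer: 20603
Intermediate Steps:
a = 1 (a = (5 - 6)² = (-1)² = 1)
g(V) = 24
(g(a) + 21398) - 819 = (24 + 21398) - 819 = 21422 - 819 = 20603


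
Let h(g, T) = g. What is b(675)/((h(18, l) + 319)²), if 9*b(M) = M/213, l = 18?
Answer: 25/8063399 ≈ 3.1004e-6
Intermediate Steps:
b(M) = M/1917 (b(M) = (M/213)/9 = M/1917)
b(675)/((h(18, l) + 319)²) = ((1/1917)*675)/((18 + 319)²) = 25/(71*(337²)) = (25/71)/113569 = (25/71)*(1/113569) = 25/8063399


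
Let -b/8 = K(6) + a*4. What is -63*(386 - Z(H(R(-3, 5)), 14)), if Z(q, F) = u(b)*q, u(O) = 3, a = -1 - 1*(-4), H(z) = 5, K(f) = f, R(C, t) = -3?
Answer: -23373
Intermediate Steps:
a = 3 (a = -1 + 4 = 3)
b = -144 (b = -8*(6 + 3*4) = -8*(6 + 12) = -8*18 = -144)
Z(q, F) = 3*q
-63*(386 - Z(H(R(-3, 5)), 14)) = -63*(386 - 3*5) = -63*(386 - 1*15) = -63*(386 - 15) = -63*371 = -23373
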